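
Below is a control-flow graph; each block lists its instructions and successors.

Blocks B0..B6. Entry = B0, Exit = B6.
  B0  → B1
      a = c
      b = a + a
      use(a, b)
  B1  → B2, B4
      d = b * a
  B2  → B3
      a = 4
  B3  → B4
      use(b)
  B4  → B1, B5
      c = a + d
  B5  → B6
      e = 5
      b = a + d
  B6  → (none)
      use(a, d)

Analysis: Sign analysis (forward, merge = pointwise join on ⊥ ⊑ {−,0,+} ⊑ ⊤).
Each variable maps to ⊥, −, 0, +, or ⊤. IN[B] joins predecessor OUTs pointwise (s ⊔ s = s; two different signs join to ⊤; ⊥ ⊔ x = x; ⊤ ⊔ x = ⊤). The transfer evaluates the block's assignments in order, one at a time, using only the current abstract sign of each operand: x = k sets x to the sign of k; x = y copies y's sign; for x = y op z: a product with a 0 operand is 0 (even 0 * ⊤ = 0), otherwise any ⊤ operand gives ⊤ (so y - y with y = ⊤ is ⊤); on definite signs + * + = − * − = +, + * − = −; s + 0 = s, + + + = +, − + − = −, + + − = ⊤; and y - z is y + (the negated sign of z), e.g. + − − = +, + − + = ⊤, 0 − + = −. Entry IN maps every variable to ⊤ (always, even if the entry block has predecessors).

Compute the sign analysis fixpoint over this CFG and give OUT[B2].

Answer: {a: +, b: ⊤, c: ⊤, d: ⊤, e: ⊤, f: ⊤}

Trace:
Fixpoint table:
  B0:   IN=(all ⊤)   OUT=(all ⊤)
  B1:   IN=(all ⊤)   OUT=(all ⊤)
  B2:   IN=(all ⊤)   OUT={a:+; rest ⊤}
  B3:   IN={a:+; rest ⊤}   OUT={a:+; rest ⊤}
  B4:   IN=(all ⊤)   OUT=(all ⊤)
  B5:   IN=(all ⊤)   OUT={e:+; rest ⊤}
  B6:   IN={e:+; rest ⊤}   OUT={e:+; rest ⊤}

Merge at B2: IN[B2] = OUT[B1] = {a: ⊤, b: ⊤, c: ⊤, d: ⊤, e: ⊤, f: ⊤}
Applying B2's transfer function to that IN value gives OUT[B2] (row B2 above).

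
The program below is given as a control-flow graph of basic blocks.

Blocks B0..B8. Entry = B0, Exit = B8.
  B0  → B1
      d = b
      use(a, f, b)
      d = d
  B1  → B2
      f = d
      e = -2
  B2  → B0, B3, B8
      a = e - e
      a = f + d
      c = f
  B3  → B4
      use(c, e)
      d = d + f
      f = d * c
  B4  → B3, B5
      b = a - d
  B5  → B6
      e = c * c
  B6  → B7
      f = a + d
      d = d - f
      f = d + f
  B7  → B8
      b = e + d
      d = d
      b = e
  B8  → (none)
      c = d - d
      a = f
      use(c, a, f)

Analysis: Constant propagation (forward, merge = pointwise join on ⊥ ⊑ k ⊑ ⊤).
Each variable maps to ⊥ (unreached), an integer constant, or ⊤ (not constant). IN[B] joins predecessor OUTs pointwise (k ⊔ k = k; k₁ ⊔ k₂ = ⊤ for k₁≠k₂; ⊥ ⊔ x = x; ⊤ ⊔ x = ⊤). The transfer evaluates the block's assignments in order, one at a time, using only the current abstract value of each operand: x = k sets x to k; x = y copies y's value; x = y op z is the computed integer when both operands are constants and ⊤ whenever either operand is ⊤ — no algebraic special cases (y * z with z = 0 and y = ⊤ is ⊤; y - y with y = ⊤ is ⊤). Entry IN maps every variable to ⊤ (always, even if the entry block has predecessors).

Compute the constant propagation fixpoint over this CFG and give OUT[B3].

Converged values:
  B0:  IN=(all ⊤)  OUT=(all ⊤)
  B1:  IN=(all ⊤)  OUT={e:-2; rest ⊤}
  B2:  IN={e:-2; rest ⊤}  OUT={e:-2; rest ⊤}
  B3:  IN={e:-2; rest ⊤}  OUT={e:-2; rest ⊤}
  B4:  IN={e:-2; rest ⊤}  OUT={e:-2; rest ⊤}
  B5:  IN={e:-2; rest ⊤}  OUT=(all ⊤)
  B6:  IN=(all ⊤)  OUT=(all ⊤)
  B7:  IN=(all ⊤)  OUT=(all ⊤)
  B8:  IN=(all ⊤)  OUT=(all ⊤)

Merge at B3: IN[B3] = OUT[B2] ⊔ OUT[B4] = {a: ⊤, b: ⊤, c: ⊤, d: ⊤, e: -2, f: ⊤}
Applying B3's transfer function to that IN value gives OUT[B3] (row B3 above).

Answer: {a: ⊤, b: ⊤, c: ⊤, d: ⊤, e: -2, f: ⊤}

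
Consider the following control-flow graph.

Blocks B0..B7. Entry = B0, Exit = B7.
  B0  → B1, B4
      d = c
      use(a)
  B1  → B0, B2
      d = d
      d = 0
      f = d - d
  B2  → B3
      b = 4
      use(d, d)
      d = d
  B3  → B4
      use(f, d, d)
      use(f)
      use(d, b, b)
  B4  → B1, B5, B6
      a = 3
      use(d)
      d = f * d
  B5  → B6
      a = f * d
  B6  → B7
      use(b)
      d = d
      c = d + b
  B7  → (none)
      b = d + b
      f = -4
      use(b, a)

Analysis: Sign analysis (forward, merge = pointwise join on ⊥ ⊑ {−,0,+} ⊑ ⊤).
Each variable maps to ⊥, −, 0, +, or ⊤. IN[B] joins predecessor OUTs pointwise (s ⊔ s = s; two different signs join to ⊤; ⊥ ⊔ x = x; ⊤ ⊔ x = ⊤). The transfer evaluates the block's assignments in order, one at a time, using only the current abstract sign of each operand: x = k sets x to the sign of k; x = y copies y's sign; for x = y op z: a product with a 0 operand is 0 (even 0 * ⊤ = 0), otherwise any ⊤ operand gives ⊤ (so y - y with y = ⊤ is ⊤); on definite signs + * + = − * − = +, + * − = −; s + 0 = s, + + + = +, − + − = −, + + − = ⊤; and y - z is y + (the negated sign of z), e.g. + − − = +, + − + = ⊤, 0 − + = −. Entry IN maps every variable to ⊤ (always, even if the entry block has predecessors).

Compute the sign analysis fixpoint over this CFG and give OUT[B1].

Answer: {a: ⊤, b: ⊤, c: ⊤, d: 0, e: ⊤, f: 0}

Trace:
Converged values:
  B0:  IN=(all ⊤)  OUT=(all ⊤)
  B1:  IN=(all ⊤)  OUT={d:0, f:0; rest ⊤}
  B2:  IN={d:0, f:0; rest ⊤}  OUT={b:+, d:0, f:0; rest ⊤}
  B3:  IN={b:+, d:0, f:0; rest ⊤}  OUT={b:+, d:0, f:0; rest ⊤}
  B4:  IN=(all ⊤)  OUT={a:+; rest ⊤}
  B5:  IN={a:+; rest ⊤}  OUT=(all ⊤)
  B6:  IN=(all ⊤)  OUT=(all ⊤)
  B7:  IN=(all ⊤)  OUT={f:-; rest ⊤}

Merge at B1: IN[B1] = OUT[B0] ⊔ OUT[B4] = {a: ⊤, b: ⊤, c: ⊤, d: ⊤, e: ⊤, f: ⊤}
Applying B1's transfer function to that IN value gives OUT[B1] (row B1 above).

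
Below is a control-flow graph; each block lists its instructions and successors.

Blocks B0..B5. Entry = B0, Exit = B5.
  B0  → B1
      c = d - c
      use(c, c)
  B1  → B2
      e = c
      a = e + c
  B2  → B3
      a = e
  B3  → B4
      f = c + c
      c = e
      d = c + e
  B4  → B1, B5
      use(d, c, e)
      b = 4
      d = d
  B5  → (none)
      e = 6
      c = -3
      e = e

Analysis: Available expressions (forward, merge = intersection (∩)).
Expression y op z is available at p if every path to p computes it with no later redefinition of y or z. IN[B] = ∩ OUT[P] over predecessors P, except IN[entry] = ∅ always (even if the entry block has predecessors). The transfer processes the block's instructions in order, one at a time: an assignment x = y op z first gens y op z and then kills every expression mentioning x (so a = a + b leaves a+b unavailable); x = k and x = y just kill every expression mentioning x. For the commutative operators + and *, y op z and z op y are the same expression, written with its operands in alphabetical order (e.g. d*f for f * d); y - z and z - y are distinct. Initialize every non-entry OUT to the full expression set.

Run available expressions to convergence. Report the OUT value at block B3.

Answer: {c+e}

Trace:
Converged values:
  B0: | IN={} | OUT={}
  B1: | IN={} | OUT={c+e}
  B2: | IN={c+e} | OUT={c+e}
  B3: | IN={c+e} | OUT={c+e}
  B4: | IN={c+e} | OUT={c+e}
  B5: | IN={c+e} | OUT={}

Merge at B3: IN[B3] = OUT[B2] = {c+e}
Applying B3's transfer function to that IN value gives OUT[B3] (row B3 above).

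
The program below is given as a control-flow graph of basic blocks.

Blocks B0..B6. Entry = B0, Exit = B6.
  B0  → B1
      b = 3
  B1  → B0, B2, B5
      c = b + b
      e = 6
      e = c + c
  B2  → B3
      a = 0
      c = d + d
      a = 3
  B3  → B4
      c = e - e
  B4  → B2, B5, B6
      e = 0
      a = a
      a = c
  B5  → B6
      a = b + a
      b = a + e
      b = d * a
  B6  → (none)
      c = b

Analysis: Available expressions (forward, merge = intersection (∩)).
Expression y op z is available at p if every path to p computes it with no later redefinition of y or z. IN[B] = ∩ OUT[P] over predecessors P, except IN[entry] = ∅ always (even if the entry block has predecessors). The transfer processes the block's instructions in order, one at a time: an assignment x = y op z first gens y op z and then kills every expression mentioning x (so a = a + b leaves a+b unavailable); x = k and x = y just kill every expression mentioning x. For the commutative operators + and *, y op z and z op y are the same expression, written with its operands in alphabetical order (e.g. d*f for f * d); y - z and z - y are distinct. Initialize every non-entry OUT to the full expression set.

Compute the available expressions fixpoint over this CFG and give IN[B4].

Answer: {b+b, d+d, e-e}

Working:
Per-block solution:
  B0:   IN={}   OUT={}
  B1:   IN={}   OUT={b+b, c+c}
  B2:   IN={b+b}   OUT={b+b, d+d}
  B3:   IN={b+b, d+d}   OUT={b+b, d+d, e-e}
  B4:   IN={b+b, d+d, e-e}   OUT={b+b, d+d}
  B5:   IN={b+b}   OUT={a*d, a+e}
  B6:   IN={}   OUT={}

Merge at B4: IN[B4] = OUT[B3] = {b+b, d+d, e-e}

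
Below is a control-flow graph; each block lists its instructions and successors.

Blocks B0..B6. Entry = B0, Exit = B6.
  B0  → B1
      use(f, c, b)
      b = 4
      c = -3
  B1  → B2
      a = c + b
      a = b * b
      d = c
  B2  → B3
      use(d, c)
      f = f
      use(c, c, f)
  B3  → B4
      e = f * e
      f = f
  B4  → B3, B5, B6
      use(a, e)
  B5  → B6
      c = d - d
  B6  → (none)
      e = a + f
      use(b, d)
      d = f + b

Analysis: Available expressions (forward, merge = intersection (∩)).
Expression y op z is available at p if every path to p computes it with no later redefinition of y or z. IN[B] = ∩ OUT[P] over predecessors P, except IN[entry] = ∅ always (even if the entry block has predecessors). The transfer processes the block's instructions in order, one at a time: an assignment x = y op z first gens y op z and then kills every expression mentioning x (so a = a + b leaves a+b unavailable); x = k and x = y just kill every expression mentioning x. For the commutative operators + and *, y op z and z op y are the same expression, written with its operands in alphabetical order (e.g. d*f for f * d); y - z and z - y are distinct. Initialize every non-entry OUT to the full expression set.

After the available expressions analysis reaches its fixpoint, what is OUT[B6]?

Answer: {a+f, b*b, b+f}

Trace:
Per-block solution:
  B0:  IN={}  OUT={}
  B1:  IN={}  OUT={b*b, b+c}
  B2:  IN={b*b, b+c}  OUT={b*b, b+c}
  B3:  IN={b*b, b+c}  OUT={b*b, b+c}
  B4:  IN={b*b, b+c}  OUT={b*b, b+c}
  B5:  IN={b*b, b+c}  OUT={b*b, d-d}
  B6:  IN={b*b}  OUT={a+f, b*b, b+f}

Merge at B6: IN[B6] = OUT[B4] ∩ OUT[B5] = {b*b}
Applying B6's transfer function to that IN value gives OUT[B6] (row B6 above).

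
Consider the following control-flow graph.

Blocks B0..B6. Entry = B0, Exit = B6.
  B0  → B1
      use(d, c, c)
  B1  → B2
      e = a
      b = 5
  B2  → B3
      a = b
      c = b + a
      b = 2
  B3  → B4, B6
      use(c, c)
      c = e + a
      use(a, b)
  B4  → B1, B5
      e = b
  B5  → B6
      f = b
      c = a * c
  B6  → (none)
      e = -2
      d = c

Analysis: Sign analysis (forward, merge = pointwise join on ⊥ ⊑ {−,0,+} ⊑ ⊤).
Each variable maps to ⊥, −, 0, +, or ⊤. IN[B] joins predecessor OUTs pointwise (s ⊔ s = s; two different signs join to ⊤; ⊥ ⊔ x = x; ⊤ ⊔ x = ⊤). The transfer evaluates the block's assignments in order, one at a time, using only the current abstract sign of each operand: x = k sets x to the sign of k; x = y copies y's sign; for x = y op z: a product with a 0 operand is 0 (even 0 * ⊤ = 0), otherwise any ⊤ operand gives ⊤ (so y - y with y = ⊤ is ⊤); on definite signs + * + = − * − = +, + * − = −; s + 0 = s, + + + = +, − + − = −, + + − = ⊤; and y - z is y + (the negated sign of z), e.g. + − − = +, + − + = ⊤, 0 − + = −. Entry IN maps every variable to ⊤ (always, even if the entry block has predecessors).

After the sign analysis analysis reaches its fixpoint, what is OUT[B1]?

Fixpoint table:
  B0:   IN=(all ⊤)   OUT=(all ⊤)
  B1:   IN=(all ⊤)   OUT={b:+; rest ⊤}
  B2:   IN={b:+; rest ⊤}   OUT={a:+, b:+, c:+; rest ⊤}
  B3:   IN={a:+, b:+, c:+; rest ⊤}   OUT={a:+, b:+; rest ⊤}
  B4:   IN={a:+, b:+; rest ⊤}   OUT={a:+, b:+, e:+; rest ⊤}
  B5:   IN={a:+, b:+, e:+; rest ⊤}   OUT={a:+, b:+, e:+, f:+; rest ⊤}
  B6:   IN={a:+, b:+; rest ⊤}   OUT={a:+, b:+, e:-; rest ⊤}

Merge at B1: IN[B1] = OUT[B0] ⊔ OUT[B4] = {a: ⊤, b: ⊤, c: ⊤, d: ⊤, e: ⊤, f: ⊤}
Applying B1's transfer function to that IN value gives OUT[B1] (row B1 above).

Answer: {a: ⊤, b: +, c: ⊤, d: ⊤, e: ⊤, f: ⊤}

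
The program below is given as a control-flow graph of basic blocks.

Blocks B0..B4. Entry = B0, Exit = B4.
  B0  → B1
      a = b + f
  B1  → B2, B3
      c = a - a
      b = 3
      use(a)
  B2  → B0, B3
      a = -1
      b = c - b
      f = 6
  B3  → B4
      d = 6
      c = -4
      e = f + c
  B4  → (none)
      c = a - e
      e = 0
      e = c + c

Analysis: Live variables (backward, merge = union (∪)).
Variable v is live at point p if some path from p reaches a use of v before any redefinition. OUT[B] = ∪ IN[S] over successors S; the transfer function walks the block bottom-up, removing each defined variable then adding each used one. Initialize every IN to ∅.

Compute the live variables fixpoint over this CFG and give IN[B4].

Answer: {a, e}

Working:
Fixpoint table:
  B0:   IN={b, f}   OUT={a, f}
  B1:   IN={a, f}   OUT={a, b, c, f}
  B2:   IN={b, c}   OUT={a, b, f}
  B3:   IN={a, f}   OUT={a, e}
  B4:   IN={a, e}   OUT={}

B4 is the boundary node: OUT[B4] = {}
Applying B4's transfer function to that OUT value gives IN[B4] (row B4 above).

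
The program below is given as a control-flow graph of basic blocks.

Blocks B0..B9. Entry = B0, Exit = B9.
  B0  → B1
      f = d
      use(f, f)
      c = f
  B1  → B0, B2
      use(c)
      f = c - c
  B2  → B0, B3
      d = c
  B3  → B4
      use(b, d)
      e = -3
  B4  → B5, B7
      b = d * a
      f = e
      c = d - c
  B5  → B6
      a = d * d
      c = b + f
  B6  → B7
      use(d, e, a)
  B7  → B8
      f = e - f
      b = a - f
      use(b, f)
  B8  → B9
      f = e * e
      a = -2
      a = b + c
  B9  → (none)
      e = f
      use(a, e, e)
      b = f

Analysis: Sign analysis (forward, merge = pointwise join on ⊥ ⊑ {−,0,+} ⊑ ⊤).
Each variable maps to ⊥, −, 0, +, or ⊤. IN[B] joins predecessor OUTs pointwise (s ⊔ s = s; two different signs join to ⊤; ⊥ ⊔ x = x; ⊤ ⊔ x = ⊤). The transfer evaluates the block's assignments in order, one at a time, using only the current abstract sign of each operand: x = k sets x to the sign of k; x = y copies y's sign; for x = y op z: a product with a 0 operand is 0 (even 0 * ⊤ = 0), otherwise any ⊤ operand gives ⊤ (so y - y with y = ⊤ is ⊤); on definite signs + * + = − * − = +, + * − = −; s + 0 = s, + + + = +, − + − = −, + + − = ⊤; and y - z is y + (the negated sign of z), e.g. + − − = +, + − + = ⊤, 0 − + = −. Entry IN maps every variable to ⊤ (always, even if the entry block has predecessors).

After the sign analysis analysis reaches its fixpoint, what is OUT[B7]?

Answer: {a: ⊤, b: ⊤, c: ⊤, d: ⊤, e: -, f: ⊤}

Trace:
Converged values:
  B0:  IN=(all ⊤)  OUT=(all ⊤)
  B1:  IN=(all ⊤)  OUT=(all ⊤)
  B2:  IN=(all ⊤)  OUT=(all ⊤)
  B3:  IN=(all ⊤)  OUT={e:-; rest ⊤}
  B4:  IN={e:-; rest ⊤}  OUT={e:-, f:-; rest ⊤}
  B5:  IN={e:-, f:-; rest ⊤}  OUT={e:-, f:-; rest ⊤}
  B6:  IN={e:-, f:-; rest ⊤}  OUT={e:-, f:-; rest ⊤}
  B7:  IN={e:-, f:-; rest ⊤}  OUT={e:-; rest ⊤}
  B8:  IN={e:-; rest ⊤}  OUT={e:-, f:+; rest ⊤}
  B9:  IN={e:-, f:+; rest ⊤}  OUT={b:+, e:+, f:+; rest ⊤}

Merge at B7: IN[B7] = OUT[B4] ⊔ OUT[B6] = {a: ⊤, b: ⊤, c: ⊤, d: ⊤, e: -, f: -}
Applying B7's transfer function to that IN value gives OUT[B7] (row B7 above).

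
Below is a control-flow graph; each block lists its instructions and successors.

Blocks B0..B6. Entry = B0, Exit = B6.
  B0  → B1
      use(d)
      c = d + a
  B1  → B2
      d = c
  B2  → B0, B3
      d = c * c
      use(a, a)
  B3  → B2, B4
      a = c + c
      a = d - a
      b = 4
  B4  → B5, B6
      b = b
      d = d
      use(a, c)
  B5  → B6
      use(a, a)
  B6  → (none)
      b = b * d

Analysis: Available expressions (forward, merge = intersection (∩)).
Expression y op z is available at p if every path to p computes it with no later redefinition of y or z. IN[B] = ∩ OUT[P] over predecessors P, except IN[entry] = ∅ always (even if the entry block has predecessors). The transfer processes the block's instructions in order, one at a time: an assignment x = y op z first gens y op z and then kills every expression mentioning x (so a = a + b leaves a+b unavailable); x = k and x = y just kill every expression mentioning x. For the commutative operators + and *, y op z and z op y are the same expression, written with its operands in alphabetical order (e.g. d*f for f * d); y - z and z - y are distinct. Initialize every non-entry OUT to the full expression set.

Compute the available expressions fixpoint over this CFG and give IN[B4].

Answer: {c*c, c+c}

Derivation:
Per-block solution:
  B0:   IN={}   OUT={a+d}
  B1:   IN={a+d}   OUT={}
  B2:   IN={}   OUT={c*c}
  B3:   IN={c*c}   OUT={c*c, c+c}
  B4:   IN={c*c, c+c}   OUT={c*c, c+c}
  B5:   IN={c*c, c+c}   OUT={c*c, c+c}
  B6:   IN={c*c, c+c}   OUT={c*c, c+c}

Merge at B4: IN[B4] = OUT[B3] = {c*c, c+c}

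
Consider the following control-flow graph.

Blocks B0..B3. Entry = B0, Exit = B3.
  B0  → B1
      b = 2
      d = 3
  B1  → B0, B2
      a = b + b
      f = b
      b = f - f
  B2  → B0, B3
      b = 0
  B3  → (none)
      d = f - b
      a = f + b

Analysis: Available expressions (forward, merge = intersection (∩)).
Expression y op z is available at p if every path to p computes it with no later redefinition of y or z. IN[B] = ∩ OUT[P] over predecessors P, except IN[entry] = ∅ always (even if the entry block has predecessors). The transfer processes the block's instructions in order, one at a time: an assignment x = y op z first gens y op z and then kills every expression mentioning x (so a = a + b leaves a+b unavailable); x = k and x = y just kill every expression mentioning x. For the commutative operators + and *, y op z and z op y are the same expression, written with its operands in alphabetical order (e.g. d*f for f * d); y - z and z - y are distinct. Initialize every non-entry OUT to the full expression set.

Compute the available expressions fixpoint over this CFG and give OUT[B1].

Per-block solution:
  B0:  IN={}  OUT={}
  B1:  IN={}  OUT={f-f}
  B2:  IN={f-f}  OUT={f-f}
  B3:  IN={f-f}  OUT={b+f, f-b, f-f}

Merge at B1: IN[B1] = OUT[B0] = {}
Applying B1's transfer function to that IN value gives OUT[B1] (row B1 above).

Answer: {f-f}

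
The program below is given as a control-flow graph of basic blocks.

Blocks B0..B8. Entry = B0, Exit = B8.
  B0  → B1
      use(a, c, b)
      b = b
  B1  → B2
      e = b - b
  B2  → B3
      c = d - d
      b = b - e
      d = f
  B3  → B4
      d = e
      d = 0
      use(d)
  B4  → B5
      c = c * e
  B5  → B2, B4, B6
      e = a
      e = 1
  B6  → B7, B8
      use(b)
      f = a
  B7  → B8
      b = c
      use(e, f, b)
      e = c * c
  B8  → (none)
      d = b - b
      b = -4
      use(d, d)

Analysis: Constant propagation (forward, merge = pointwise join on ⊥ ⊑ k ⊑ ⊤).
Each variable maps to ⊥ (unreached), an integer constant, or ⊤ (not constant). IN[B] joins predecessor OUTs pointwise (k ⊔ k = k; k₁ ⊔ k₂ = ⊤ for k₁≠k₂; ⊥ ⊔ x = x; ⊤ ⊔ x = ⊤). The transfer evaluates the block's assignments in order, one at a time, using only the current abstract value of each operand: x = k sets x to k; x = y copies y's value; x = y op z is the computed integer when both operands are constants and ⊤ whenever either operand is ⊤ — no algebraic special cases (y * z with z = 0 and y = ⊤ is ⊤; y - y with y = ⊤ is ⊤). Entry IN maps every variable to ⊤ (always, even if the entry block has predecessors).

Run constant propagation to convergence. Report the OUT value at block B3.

Per-block solution:
  B0:   IN=(all ⊤)   OUT=(all ⊤)
  B1:   IN=(all ⊤)   OUT=(all ⊤)
  B2:   IN=(all ⊤)   OUT=(all ⊤)
  B3:   IN=(all ⊤)   OUT={d:0; rest ⊤}
  B4:   IN={d:0; rest ⊤}   OUT={d:0; rest ⊤}
  B5:   IN={d:0; rest ⊤}   OUT={d:0, e:1; rest ⊤}
  B6:   IN={d:0, e:1; rest ⊤}   OUT={d:0, e:1; rest ⊤}
  B7:   IN={d:0, e:1; rest ⊤}   OUT={d:0; rest ⊤}
  B8:   IN={d:0; rest ⊤}   OUT={b:-4; rest ⊤}

Merge at B3: IN[B3] = OUT[B2] = {a: ⊤, b: ⊤, c: ⊤, d: ⊤, e: ⊤, f: ⊤}
Applying B3's transfer function to that IN value gives OUT[B3] (row B3 above).

Answer: {a: ⊤, b: ⊤, c: ⊤, d: 0, e: ⊤, f: ⊤}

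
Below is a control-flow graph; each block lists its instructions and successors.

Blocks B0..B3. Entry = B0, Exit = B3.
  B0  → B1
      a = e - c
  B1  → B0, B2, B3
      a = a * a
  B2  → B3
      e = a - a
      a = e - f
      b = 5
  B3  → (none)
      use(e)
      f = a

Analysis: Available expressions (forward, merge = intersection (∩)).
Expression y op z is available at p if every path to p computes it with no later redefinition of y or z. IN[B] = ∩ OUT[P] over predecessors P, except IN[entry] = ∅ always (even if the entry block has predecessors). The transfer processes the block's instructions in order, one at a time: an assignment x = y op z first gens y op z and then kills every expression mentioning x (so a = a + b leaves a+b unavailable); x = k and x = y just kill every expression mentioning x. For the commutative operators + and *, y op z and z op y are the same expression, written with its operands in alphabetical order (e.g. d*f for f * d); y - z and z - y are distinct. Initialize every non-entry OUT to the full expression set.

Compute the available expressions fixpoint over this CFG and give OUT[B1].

Answer: {e-c}

Working:
Converged values:
  B0:   IN={}   OUT={e-c}
  B1:   IN={e-c}   OUT={e-c}
  B2:   IN={e-c}   OUT={e-f}
  B3:   IN={}   OUT={}

Merge at B1: IN[B1] = OUT[B0] = {e-c}
Applying B1's transfer function to that IN value gives OUT[B1] (row B1 above).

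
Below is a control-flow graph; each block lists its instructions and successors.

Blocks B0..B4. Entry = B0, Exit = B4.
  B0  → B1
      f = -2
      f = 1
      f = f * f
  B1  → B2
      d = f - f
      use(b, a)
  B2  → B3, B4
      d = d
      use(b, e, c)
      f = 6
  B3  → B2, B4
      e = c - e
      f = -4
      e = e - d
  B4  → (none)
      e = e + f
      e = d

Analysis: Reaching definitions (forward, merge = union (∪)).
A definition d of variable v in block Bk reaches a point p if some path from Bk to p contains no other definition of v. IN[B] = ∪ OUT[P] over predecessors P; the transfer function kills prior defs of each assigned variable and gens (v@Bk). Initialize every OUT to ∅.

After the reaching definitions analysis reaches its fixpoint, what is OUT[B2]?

Answer: {d@B2, e@B3, f@B2}

Derivation:
Fixpoint table:
  B0:  IN={}  OUT={f@B0}
  B1:  IN={f@B0}  OUT={d@B1, f@B0}
  B2:  IN={d@B1, d@B2, e@B3, f@B0, f@B3}  OUT={d@B2, e@B3, f@B2}
  B3:  IN={d@B2, e@B3, f@B2}  OUT={d@B2, e@B3, f@B3}
  B4:  IN={d@B2, e@B3, f@B2, f@B3}  OUT={d@B2, e@B4, f@B2, f@B3}

Merge at B2: IN[B2] = OUT[B1] ⊔ OUT[B3] = {d@B1, d@B2, e@B3, f@B0, f@B3}
Applying B2's transfer function to that IN value gives OUT[B2] (row B2 above).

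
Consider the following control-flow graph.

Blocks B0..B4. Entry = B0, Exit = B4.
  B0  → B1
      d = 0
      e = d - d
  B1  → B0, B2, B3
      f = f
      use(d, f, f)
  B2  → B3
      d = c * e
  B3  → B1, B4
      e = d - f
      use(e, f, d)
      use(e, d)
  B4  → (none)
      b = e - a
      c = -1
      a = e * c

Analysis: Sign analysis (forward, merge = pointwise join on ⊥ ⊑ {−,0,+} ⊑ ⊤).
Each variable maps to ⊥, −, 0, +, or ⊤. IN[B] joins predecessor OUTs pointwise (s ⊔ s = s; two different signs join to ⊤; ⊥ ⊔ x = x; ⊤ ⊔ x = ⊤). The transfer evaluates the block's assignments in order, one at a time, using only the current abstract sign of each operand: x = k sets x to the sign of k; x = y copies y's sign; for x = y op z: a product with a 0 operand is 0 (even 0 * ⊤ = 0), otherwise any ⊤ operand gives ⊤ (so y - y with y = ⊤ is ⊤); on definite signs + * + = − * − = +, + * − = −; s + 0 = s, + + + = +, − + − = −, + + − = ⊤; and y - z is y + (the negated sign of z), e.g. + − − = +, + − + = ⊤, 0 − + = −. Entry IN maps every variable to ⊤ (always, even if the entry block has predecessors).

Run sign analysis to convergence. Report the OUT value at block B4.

Fixpoint table:
  B0: | IN=(all ⊤) | OUT={d:0, e:0; rest ⊤}
  B1: | IN=(all ⊤) | OUT=(all ⊤)
  B2: | IN=(all ⊤) | OUT=(all ⊤)
  B3: | IN=(all ⊤) | OUT=(all ⊤)
  B4: | IN=(all ⊤) | OUT={c:-; rest ⊤}

Merge at B4: IN[B4] = OUT[B3] = {a: ⊤, b: ⊤, c: ⊤, d: ⊤, e: ⊤, f: ⊤}
Applying B4's transfer function to that IN value gives OUT[B4] (row B4 above).

Answer: {a: ⊤, b: ⊤, c: -, d: ⊤, e: ⊤, f: ⊤}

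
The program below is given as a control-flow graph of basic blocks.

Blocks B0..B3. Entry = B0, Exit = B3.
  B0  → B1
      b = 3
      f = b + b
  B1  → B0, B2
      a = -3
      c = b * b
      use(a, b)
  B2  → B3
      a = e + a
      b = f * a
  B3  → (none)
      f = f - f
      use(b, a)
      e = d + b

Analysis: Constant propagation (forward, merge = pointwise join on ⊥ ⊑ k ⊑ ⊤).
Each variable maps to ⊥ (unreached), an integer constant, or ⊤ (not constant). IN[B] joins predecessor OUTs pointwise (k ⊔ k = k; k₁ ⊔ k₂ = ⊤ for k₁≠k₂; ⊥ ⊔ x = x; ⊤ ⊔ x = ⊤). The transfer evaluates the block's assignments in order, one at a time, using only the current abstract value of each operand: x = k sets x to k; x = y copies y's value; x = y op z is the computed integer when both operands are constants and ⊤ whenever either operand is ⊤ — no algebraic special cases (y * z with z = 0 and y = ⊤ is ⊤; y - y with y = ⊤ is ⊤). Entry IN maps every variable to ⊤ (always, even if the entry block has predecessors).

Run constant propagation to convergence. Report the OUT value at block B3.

Per-block solution:
  B0:   IN=(all ⊤)   OUT={b:3, f:6; rest ⊤}
  B1:   IN={b:3, f:6; rest ⊤}   OUT={a:-3, b:3, c:9, f:6; rest ⊤}
  B2:   IN={a:-3, b:3, c:9, f:6; rest ⊤}   OUT={c:9, f:6; rest ⊤}
  B3:   IN={c:9, f:6; rest ⊤}   OUT={c:9, f:0; rest ⊤}

Merge at B3: IN[B3] = OUT[B2] = {a: ⊤, b: ⊤, c: 9, d: ⊤, e: ⊤, f: 6}
Applying B3's transfer function to that IN value gives OUT[B3] (row B3 above).

Answer: {a: ⊤, b: ⊤, c: 9, d: ⊤, e: ⊤, f: 0}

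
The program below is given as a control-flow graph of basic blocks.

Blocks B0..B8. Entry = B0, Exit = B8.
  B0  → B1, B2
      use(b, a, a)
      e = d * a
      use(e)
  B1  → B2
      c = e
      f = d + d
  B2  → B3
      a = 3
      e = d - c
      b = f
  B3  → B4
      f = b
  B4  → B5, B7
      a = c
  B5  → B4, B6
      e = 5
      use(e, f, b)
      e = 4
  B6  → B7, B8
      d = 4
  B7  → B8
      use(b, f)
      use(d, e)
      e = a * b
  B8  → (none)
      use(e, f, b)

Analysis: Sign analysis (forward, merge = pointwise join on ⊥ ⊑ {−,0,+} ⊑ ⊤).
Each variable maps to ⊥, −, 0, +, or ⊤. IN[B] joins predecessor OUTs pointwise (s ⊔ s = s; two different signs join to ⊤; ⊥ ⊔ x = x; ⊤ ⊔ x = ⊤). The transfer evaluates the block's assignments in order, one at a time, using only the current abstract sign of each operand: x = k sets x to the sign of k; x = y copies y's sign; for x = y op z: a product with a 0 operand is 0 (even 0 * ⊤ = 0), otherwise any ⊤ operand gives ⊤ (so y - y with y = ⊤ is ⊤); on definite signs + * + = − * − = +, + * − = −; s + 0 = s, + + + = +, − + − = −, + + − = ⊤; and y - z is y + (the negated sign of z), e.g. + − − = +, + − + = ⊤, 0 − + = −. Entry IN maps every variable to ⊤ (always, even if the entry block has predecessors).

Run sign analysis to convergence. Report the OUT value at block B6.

Converged values:
  B0:  IN=(all ⊤)  OUT=(all ⊤)
  B1:  IN=(all ⊤)  OUT=(all ⊤)
  B2:  IN=(all ⊤)  OUT={a:+; rest ⊤}
  B3:  IN={a:+; rest ⊤}  OUT={a:+; rest ⊤}
  B4:  IN=(all ⊤)  OUT=(all ⊤)
  B5:  IN=(all ⊤)  OUT={e:+; rest ⊤}
  B6:  IN={e:+; rest ⊤}  OUT={d:+, e:+; rest ⊤}
  B7:  IN=(all ⊤)  OUT=(all ⊤)
  B8:  IN=(all ⊤)  OUT=(all ⊤)

Merge at B6: IN[B6] = OUT[B5] = {a: ⊤, b: ⊤, c: ⊤, d: ⊤, e: +, f: ⊤}
Applying B6's transfer function to that IN value gives OUT[B6] (row B6 above).

Answer: {a: ⊤, b: ⊤, c: ⊤, d: +, e: +, f: ⊤}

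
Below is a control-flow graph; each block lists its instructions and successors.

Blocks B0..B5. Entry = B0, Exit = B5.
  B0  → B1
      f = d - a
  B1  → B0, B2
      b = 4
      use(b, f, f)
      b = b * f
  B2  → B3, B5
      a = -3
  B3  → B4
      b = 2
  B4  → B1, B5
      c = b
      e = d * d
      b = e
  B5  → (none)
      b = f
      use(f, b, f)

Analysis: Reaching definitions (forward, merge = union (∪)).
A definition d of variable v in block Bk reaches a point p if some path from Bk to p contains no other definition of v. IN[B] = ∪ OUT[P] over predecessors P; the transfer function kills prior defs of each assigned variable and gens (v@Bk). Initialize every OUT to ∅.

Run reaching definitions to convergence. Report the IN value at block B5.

Answer: {a@B2, b@B1, b@B4, c@B4, e@B4, f@B0}

Working:
Converged values:
  B0:  IN={a@B2, b@B1, c@B4, e@B4, f@B0}  OUT={a@B2, b@B1, c@B4, e@B4, f@B0}
  B1:  IN={a@B2, b@B1, b@B4, c@B4, e@B4, f@B0}  OUT={a@B2, b@B1, c@B4, e@B4, f@B0}
  B2:  IN={a@B2, b@B1, c@B4, e@B4, f@B0}  OUT={a@B2, b@B1, c@B4, e@B4, f@B0}
  B3:  IN={a@B2, b@B1, c@B4, e@B4, f@B0}  OUT={a@B2, b@B3, c@B4, e@B4, f@B0}
  B4:  IN={a@B2, b@B3, c@B4, e@B4, f@B0}  OUT={a@B2, b@B4, c@B4, e@B4, f@B0}
  B5:  IN={a@B2, b@B1, b@B4, c@B4, e@B4, f@B0}  OUT={a@B2, b@B5, c@B4, e@B4, f@B0}

Merge at B5: IN[B5] = OUT[B2] ⊔ OUT[B4] = {a@B2, b@B1, b@B4, c@B4, e@B4, f@B0}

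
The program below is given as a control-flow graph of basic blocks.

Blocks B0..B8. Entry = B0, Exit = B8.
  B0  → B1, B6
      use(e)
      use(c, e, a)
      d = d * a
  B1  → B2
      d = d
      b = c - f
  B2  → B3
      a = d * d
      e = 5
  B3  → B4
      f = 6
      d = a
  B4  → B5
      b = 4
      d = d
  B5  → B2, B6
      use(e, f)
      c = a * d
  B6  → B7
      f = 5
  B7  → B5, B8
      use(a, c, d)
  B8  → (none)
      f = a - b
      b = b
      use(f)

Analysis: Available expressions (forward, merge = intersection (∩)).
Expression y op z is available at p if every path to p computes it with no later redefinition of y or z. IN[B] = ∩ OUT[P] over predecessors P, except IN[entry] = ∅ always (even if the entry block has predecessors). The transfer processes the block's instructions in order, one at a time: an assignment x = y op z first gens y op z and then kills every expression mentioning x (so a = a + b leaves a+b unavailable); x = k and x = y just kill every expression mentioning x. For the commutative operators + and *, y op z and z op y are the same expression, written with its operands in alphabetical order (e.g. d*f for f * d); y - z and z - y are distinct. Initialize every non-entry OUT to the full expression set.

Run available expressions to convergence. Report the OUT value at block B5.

Answer: {a*d}

Derivation:
Fixpoint table:
  B0:   IN={}   OUT={}
  B1:   IN={}   OUT={c-f}
  B2:   IN={}   OUT={d*d}
  B3:   IN={d*d}   OUT={}
  B4:   IN={}   OUT={}
  B5:   IN={}   OUT={a*d}
  B6:   IN={}   OUT={}
  B7:   IN={}   OUT={}
  B8:   IN={}   OUT={}

Merge at B5: IN[B5] = OUT[B4] ∩ OUT[B7] = {}
Applying B5's transfer function to that IN value gives OUT[B5] (row B5 above).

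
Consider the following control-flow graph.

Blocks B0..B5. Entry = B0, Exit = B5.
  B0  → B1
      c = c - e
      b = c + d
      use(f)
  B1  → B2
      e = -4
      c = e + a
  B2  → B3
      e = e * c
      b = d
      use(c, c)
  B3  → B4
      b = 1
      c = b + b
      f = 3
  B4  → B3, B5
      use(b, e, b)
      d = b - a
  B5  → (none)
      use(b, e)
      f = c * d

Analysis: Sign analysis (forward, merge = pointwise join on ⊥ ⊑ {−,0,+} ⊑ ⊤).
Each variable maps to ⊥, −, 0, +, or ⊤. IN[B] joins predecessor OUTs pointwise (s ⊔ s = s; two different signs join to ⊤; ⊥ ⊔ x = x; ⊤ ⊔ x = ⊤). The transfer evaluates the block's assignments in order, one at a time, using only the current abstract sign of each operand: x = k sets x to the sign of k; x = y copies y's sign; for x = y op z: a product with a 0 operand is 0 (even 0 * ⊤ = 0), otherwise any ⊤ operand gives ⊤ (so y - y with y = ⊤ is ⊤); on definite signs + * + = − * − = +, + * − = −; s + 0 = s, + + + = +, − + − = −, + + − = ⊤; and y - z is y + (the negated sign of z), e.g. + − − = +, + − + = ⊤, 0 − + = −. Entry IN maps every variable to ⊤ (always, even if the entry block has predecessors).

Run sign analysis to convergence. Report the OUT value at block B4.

Answer: {a: ⊤, b: +, c: +, d: ⊤, e: ⊤, f: +}

Working:
Fixpoint table:
  B0:   IN=(all ⊤)   OUT=(all ⊤)
  B1:   IN=(all ⊤)   OUT={e:-; rest ⊤}
  B2:   IN={e:-; rest ⊤}   OUT=(all ⊤)
  B3:   IN=(all ⊤)   OUT={b:+, c:+, f:+; rest ⊤}
  B4:   IN={b:+, c:+, f:+; rest ⊤}   OUT={b:+, c:+, f:+; rest ⊤}
  B5:   IN={b:+, c:+, f:+; rest ⊤}   OUT={b:+, c:+; rest ⊤}

Merge at B4: IN[B4] = OUT[B3] = {a: ⊤, b: +, c: +, d: ⊤, e: ⊤, f: +}
Applying B4's transfer function to that IN value gives OUT[B4] (row B4 above).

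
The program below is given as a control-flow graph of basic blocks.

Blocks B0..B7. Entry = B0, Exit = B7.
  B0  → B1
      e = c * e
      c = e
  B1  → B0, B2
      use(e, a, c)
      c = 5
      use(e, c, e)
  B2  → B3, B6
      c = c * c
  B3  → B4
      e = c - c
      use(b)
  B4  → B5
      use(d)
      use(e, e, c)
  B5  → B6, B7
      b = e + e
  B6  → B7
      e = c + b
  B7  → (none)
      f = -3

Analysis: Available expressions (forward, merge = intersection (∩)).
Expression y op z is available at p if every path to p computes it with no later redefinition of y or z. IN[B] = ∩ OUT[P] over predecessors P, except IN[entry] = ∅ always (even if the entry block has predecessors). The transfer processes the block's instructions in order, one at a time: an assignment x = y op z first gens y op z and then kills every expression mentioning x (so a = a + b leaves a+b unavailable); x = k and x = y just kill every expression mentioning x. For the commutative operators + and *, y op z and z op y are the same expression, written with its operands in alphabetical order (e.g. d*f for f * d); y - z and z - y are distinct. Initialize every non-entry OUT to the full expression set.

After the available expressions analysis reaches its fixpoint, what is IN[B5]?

Converged values:
  B0:  IN={}  OUT={}
  B1:  IN={}  OUT={}
  B2:  IN={}  OUT={}
  B3:  IN={}  OUT={c-c}
  B4:  IN={c-c}  OUT={c-c}
  B5:  IN={c-c}  OUT={c-c, e+e}
  B6:  IN={}  OUT={b+c}
  B7:  IN={}  OUT={}

Merge at B5: IN[B5] = OUT[B4] = {c-c}

Answer: {c-c}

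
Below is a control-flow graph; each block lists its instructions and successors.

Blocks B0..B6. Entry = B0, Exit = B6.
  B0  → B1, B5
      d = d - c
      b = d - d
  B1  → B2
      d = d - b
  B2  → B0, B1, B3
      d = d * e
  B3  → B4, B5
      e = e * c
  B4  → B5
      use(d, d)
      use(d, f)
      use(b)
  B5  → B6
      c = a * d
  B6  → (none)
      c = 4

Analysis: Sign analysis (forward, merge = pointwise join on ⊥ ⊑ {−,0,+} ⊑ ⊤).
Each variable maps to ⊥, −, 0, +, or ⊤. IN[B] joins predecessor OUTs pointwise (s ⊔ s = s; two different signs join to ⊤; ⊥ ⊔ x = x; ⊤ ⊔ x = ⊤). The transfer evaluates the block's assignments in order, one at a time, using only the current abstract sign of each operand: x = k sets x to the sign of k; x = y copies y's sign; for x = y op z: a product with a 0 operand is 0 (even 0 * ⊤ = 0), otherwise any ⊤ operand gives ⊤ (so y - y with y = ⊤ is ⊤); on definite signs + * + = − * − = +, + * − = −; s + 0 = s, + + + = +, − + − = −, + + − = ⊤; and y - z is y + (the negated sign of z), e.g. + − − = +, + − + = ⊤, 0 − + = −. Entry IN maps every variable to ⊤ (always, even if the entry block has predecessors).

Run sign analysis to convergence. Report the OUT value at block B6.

Fixpoint table:
  B0:   IN=(all ⊤)   OUT=(all ⊤)
  B1:   IN=(all ⊤)   OUT=(all ⊤)
  B2:   IN=(all ⊤)   OUT=(all ⊤)
  B3:   IN=(all ⊤)   OUT=(all ⊤)
  B4:   IN=(all ⊤)   OUT=(all ⊤)
  B5:   IN=(all ⊤)   OUT=(all ⊤)
  B6:   IN=(all ⊤)   OUT={c:+; rest ⊤}

Merge at B6: IN[B6] = OUT[B5] = {a: ⊤, b: ⊤, c: ⊤, d: ⊤, e: ⊤, f: ⊤}
Applying B6's transfer function to that IN value gives OUT[B6] (row B6 above).

Answer: {a: ⊤, b: ⊤, c: +, d: ⊤, e: ⊤, f: ⊤}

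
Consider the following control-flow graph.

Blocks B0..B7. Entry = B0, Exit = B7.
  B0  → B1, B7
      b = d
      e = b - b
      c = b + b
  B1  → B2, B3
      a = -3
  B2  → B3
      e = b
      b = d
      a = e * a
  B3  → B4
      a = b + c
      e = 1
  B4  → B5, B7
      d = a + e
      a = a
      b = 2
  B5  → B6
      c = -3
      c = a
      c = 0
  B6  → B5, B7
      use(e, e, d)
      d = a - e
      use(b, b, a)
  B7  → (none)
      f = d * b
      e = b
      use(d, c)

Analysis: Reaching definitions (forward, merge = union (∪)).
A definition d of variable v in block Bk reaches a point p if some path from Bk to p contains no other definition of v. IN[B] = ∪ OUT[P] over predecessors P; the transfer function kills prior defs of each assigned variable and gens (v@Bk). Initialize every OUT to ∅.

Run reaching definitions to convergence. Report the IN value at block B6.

Fixpoint table:
  B0:   IN={}   OUT={b@B0, c@B0, e@B0}
  B1:   IN={b@B0, c@B0, e@B0}   OUT={a@B1, b@B0, c@B0, e@B0}
  B2:   IN={a@B1, b@B0, c@B0, e@B0}   OUT={a@B2, b@B2, c@B0, e@B2}
  B3:   IN={a@B1, a@B2, b@B0, b@B2, c@B0, e@B0, e@B2}   OUT={a@B3, b@B0, b@B2, c@B0, e@B3}
  B4:   IN={a@B3, b@B0, b@B2, c@B0, e@B3}   OUT={a@B4, b@B4, c@B0, d@B4, e@B3}
  B5:   IN={a@B4, b@B4, c@B0, c@B5, d@B4, d@B6, e@B3}   OUT={a@B4, b@B4, c@B5, d@B4, d@B6, e@B3}
  B6:   IN={a@B4, b@B4, c@B5, d@B4, d@B6, e@B3}   OUT={a@B4, b@B4, c@B5, d@B6, e@B3}
  B7:   IN={a@B4, b@B0, b@B4, c@B0, c@B5, d@B4, d@B6, e@B0, e@B3}   OUT={a@B4, b@B0, b@B4, c@B0, c@B5, d@B4, d@B6, e@B7, f@B7}

Merge at B6: IN[B6] = OUT[B5] = {a@B4, b@B4, c@B5, d@B4, d@B6, e@B3}

Answer: {a@B4, b@B4, c@B5, d@B4, d@B6, e@B3}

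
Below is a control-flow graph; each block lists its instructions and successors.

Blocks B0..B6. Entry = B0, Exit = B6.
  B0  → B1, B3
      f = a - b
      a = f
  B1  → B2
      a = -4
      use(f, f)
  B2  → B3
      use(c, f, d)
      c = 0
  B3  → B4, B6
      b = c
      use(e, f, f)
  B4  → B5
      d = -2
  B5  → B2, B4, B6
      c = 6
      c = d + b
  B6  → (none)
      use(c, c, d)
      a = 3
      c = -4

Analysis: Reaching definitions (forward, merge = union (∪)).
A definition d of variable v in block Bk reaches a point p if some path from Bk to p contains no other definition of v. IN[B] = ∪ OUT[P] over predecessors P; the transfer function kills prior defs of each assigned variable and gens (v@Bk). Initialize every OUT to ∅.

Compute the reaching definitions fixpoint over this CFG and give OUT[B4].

Converged values:
  B0:  IN={}  OUT={a@B0, f@B0}
  B1:  IN={a@B0, f@B0}  OUT={a@B1, f@B0}
  B2:  IN={a@B0, a@B1, b@B3, c@B5, d@B4, f@B0}  OUT={a@B0, a@B1, b@B3, c@B2, d@B4, f@B0}
  B3:  IN={a@B0, a@B1, b@B3, c@B2, d@B4, f@B0}  OUT={a@B0, a@B1, b@B3, c@B2, d@B4, f@B0}
  B4:  IN={a@B0, a@B1, b@B3, c@B2, c@B5, d@B4, f@B0}  OUT={a@B0, a@B1, b@B3, c@B2, c@B5, d@B4, f@B0}
  B5:  IN={a@B0, a@B1, b@B3, c@B2, c@B5, d@B4, f@B0}  OUT={a@B0, a@B1, b@B3, c@B5, d@B4, f@B0}
  B6:  IN={a@B0, a@B1, b@B3, c@B2, c@B5, d@B4, f@B0}  OUT={a@B6, b@B3, c@B6, d@B4, f@B0}

Merge at B4: IN[B4] = OUT[B3] ⊔ OUT[B5] = {a@B0, a@B1, b@B3, c@B2, c@B5, d@B4, f@B0}
Applying B4's transfer function to that IN value gives OUT[B4] (row B4 above).

Answer: {a@B0, a@B1, b@B3, c@B2, c@B5, d@B4, f@B0}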